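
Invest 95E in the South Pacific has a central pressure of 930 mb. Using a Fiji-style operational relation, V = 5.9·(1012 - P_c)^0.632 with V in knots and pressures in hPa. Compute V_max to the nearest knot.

ΔP = 1012 − 930 = 82 mb.
82^0.632 ≈ 16.201.
V ≈ 5.9 × 16.201 ≈ 95.6 kt.

96 kt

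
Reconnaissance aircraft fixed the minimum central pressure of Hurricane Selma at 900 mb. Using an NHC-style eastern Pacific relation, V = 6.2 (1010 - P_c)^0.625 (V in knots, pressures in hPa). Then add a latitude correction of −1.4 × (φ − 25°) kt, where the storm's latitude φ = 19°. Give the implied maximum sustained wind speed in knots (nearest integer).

ΔP = 1010 − 900 = 110 mb.
110^0.625 ≈ 18.874.
V ≈ 6.2 × 18.874 ≈ 117.0 kt.
Latitude correction: −1.4 × (19 − 25) = 8.4 kt.
Corrected V ≈ 125.4 kt → 125 kt.

125 kt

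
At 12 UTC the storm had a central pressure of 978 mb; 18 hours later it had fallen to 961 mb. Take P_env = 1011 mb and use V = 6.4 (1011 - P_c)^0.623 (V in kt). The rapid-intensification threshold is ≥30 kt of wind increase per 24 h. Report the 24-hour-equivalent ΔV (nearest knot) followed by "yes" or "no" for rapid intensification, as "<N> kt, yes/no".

V₁: ΔP = 33, V ≈ 6.4 × 33^0.623 ≈ 56.52 kt.
V₂: ΔP = 50, V ≈ 6.4 × 50^0.623 ≈ 73.22 kt.
ΔV over 18 h = 16.70 kt → 24 h equivalent = 16.70 × 24/18 ≈ 22.27 kt.
22 kt < 30 kt ⇒ not rapid intensification.

22 kt, no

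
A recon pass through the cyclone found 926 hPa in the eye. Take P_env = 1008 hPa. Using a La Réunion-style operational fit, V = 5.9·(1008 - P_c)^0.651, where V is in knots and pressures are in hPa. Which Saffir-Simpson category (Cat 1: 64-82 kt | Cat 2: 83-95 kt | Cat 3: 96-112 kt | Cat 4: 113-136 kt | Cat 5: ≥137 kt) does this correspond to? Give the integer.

3

ΔP = 1008 − 926 = 82 hPa.
V ≈ 5.9 × 82^0.651 = 5.9 × 17.62 ≈ 104 kt.
104 kt falls in the Category 3 band.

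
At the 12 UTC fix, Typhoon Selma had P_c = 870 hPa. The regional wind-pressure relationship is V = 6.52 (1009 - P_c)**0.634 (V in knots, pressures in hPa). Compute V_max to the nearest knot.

149 kt

ΔP = 1009 − 870 = 139 hPa.
139^0.634 ≈ 22.839.
V ≈ 6.52 × 22.839 ≈ 148.9 kt.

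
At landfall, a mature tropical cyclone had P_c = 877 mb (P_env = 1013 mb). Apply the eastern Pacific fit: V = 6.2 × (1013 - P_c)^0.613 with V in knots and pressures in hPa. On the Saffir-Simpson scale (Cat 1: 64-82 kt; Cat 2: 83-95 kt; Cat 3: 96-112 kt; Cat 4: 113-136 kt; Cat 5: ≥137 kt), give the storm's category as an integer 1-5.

4

ΔP = 1013 − 877 = 136 mb.
V ≈ 6.2 × 136^0.613 = 6.2 × 20.32 ≈ 126 kt.
126 kt falls in the Category 4 band.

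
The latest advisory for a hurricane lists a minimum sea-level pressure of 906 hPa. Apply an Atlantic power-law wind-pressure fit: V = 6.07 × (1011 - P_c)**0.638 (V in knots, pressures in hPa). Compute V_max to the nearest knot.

118 kt

ΔP = 1011 − 906 = 105 hPa.
105^0.638 ≈ 19.477.
V ≈ 6.07 × 19.477 ≈ 118.2 kt.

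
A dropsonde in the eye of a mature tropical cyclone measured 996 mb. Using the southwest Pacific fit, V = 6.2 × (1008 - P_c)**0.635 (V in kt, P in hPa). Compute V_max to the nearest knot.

30 kt

ΔP = 1008 − 996 = 12 mb.
12^0.635 ≈ 4.845.
V ≈ 6.2 × 4.845 ≈ 30.0 kt.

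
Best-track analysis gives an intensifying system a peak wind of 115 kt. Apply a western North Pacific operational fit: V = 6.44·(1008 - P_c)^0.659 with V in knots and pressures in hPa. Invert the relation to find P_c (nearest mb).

929 mb

ΔP = (V / 6.44)^(1/0.659) = (115/6.44)^1.517.
115/6.44 = 17.857; 17.857^1.517 ≈ 79.35 mb.
P_c = 1008 − 79.35 = 928.65 ≈ 929 mb.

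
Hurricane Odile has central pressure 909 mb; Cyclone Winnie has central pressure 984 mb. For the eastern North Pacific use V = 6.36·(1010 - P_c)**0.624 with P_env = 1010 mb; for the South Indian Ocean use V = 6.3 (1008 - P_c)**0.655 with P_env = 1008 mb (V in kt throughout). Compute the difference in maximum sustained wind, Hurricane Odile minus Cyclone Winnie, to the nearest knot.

Hurricane Odile: ΔP = 101; V ≈ 6.36 × 101^0.624 ≈ 113.28 kt.
Cyclone Winnie: ΔP = 24; V ≈ 6.3 × 24^0.655 ≈ 50.51 kt.
Difference ≈ 113.28 − 50.51 = 62.77 → 63 kt.

63 kt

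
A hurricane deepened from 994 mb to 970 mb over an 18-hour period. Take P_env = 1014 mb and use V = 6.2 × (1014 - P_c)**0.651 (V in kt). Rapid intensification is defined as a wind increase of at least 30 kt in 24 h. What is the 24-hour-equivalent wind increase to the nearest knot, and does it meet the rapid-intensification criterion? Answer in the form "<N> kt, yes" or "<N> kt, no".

39 kt, yes

V₁: ΔP = 20, V ≈ 6.2 × 20^0.651 ≈ 43.59 kt.
V₂: ΔP = 44, V ≈ 6.2 × 44^0.651 ≈ 72.82 kt.
ΔV over 18 h = 29.23 kt → 24 h equivalent = 29.23 × 24/18 ≈ 38.97 kt.
39 kt ≥ 30 kt ⇒ rapid intensification.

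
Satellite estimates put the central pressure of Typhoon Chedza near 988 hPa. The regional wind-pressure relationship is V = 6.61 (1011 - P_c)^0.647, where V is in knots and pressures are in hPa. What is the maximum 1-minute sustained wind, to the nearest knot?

50 kt

ΔP = 1011 − 988 = 23 hPa.
23^0.647 ≈ 7.604.
V ≈ 6.61 × 7.604 ≈ 50.3 kt.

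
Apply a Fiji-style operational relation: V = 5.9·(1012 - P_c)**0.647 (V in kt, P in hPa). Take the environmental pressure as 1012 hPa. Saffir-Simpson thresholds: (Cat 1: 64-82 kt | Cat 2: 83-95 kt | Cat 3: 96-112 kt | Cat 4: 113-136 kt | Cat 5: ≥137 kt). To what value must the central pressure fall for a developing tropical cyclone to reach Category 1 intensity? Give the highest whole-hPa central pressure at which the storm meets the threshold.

Category 1 begins at V = 64 kt.
Required ΔP = (64/5.9)^(1/0.647) = 10.847^1.546 ≈ 39.83 hPa.
P_c ≤ 1012 − 39.83 = 972.17, so the highest integer P_c is 972 hPa.

972 hPa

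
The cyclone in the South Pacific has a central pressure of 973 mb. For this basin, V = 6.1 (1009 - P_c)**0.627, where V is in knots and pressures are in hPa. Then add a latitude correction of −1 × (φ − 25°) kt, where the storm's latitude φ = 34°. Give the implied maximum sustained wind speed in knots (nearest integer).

ΔP = 1009 − 973 = 36 mb.
36^0.627 ≈ 9.458.
V ≈ 6.1 × 9.458 ≈ 57.7 kt.
Latitude correction: −1 × (34 − 25) = -9 kt.
Corrected V ≈ 48.7 kt → 49 kt.

49 kt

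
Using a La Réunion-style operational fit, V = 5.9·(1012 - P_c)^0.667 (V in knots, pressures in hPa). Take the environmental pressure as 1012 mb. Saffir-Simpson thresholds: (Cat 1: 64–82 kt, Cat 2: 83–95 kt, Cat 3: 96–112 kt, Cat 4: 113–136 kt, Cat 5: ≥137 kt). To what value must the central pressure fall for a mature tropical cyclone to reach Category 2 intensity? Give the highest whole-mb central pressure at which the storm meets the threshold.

959 mb

Category 2 begins at V = 83 kt.
Required ΔP = (83/5.9)^(1/0.667) = 14.068^1.499 ≈ 52.66 mb.
P_c ≤ 1012 − 52.66 = 959.34, so the highest integer P_c is 959 mb.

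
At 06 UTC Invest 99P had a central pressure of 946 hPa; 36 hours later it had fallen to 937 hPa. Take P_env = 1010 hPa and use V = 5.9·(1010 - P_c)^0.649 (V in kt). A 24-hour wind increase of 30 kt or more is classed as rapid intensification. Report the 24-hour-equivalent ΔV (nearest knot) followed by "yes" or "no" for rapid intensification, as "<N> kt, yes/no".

V₁: ΔP = 64, V ≈ 5.9 × 64^0.649 ≈ 87.71 kt.
V₂: ΔP = 73, V ≈ 5.9 × 73^0.649 ≈ 95.53 kt.
ΔV over 36 h = 7.82 kt → 24 h equivalent = 7.82 × 24/36 ≈ 5.21 kt.
5 kt < 30 kt ⇒ not rapid intensification.

5 kt, no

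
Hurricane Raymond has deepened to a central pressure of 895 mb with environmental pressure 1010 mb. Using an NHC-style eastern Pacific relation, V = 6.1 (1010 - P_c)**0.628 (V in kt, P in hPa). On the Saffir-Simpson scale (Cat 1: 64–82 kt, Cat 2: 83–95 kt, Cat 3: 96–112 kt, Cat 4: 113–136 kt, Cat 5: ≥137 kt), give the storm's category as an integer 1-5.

4

ΔP = 1010 − 895 = 115 mb.
V ≈ 6.1 × 115^0.628 = 6.1 × 19.68 ≈ 120 kt.
120 kt falls in the Category 4 band.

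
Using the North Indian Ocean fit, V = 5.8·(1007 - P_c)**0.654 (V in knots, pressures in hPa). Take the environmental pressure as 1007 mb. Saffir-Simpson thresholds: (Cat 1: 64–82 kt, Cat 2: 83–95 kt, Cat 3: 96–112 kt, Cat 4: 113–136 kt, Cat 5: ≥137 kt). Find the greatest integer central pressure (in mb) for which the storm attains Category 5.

Category 5 begins at V = 137 kt.
Required ΔP = (137/5.8)^(1/0.654) = 23.621^1.529 ≈ 125.84 mb.
P_c ≤ 1007 − 125.84 = 881.16, so the highest integer P_c is 881 mb.

881 mb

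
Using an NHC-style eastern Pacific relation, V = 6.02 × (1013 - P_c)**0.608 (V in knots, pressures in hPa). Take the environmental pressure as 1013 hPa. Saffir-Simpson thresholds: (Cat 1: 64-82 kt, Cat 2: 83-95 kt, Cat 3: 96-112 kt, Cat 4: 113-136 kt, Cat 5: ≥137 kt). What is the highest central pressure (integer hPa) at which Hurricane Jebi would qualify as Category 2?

938 hPa

Category 2 begins at V = 83 kt.
Required ΔP = (83/6.02)^(1/0.608) = 13.787^1.645 ≈ 74.84 hPa.
P_c ≤ 1013 − 74.84 = 938.16, so the highest integer P_c is 938 hPa.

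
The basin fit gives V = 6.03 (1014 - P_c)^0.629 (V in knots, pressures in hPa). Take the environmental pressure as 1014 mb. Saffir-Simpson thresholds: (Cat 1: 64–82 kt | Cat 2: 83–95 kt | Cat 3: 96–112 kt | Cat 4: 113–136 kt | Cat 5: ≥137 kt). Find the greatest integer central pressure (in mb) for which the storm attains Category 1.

971 mb

Category 1 begins at V = 64 kt.
Required ΔP = (64/6.03)^(1/0.629) = 10.614^1.590 ≈ 42.75 mb.
P_c ≤ 1014 − 42.75 = 971.25, so the highest integer P_c is 971 mb.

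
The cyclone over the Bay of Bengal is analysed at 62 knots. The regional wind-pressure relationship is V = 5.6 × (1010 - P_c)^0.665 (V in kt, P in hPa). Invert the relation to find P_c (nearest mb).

973 mb

ΔP = (V / 5.6)^(1/0.665) = (62/5.6)^1.504.
62/5.6 = 11.071; 11.071^1.504 ≈ 37.17 mb.
P_c = 1010 − 37.17 = 972.83 ≈ 973 mb.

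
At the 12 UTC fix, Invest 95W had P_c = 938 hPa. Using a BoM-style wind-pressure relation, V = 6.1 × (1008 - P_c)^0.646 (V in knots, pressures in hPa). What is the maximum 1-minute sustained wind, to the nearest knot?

95 kt

ΔP = 1008 − 938 = 70 hPa.
70^0.646 ≈ 15.557.
V ≈ 6.1 × 15.557 ≈ 94.9 kt.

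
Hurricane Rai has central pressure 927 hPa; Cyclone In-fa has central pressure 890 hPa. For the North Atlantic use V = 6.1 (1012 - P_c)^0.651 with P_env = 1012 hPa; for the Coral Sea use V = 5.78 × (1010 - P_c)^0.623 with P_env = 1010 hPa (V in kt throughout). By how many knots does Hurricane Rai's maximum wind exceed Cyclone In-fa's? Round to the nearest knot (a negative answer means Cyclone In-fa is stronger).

-4 kt

Hurricane Rai: ΔP = 85; V ≈ 6.1 × 85^0.651 ≈ 110.00 kt.
Cyclone In-fa: ΔP = 120; V ≈ 5.78 × 120^0.623 ≈ 114.09 kt.
Difference ≈ 110.00 − 114.09 = -4.09 → -4 kt.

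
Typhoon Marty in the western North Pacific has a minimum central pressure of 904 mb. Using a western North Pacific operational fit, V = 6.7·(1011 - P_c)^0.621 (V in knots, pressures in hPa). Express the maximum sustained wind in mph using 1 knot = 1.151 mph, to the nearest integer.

140 mph

ΔP = 1011 − 904 = 107 mb.
V ≈ 6.7 × 107^0.621 = 6.7 × 18.207 ≈ 121.989 kt.
121.989 × 1.151 ≈ 140.41 mph → 140 mph.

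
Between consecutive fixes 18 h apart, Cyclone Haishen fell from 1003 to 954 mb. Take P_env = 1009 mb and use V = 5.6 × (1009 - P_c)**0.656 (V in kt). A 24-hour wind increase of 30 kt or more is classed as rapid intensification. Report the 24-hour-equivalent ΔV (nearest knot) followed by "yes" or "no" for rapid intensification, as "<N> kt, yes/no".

79 kt, yes

V₁: ΔP = 6, V ≈ 5.6 × 6^0.656 ≈ 18.14 kt.
V₂: ΔP = 55, V ≈ 5.6 × 55^0.656 ≈ 77.60 kt.
ΔV over 18 h = 59.46 kt → 24 h equivalent = 59.46 × 24/18 ≈ 79.28 kt.
79 kt ≥ 30 kt ⇒ rapid intensification.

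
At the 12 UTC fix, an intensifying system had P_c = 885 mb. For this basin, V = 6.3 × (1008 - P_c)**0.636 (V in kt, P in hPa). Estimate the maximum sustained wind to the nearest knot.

134 kt

ΔP = 1008 − 885 = 123 mb.
123^0.636 ≈ 21.339.
V ≈ 6.3 × 21.339 ≈ 134.4 kt.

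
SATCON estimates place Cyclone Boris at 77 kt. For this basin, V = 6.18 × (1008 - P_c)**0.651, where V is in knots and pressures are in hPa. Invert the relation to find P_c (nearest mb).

ΔP = (V / 6.18)^(1/0.651) = (77/6.18)^1.536.
77/6.18 = 12.460; 12.460^1.536 ≈ 48.17 mb.
P_c = 1008 − 48.17 = 959.83 ≈ 960 mb.

960 mb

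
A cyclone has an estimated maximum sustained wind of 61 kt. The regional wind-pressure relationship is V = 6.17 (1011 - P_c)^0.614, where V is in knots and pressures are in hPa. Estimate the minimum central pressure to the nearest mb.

969 mb

ΔP = (V / 6.17)^(1/0.614) = (61/6.17)^1.629.
61/6.17 = 9.887; 9.887^1.629 ≈ 41.74 mb.
P_c = 1011 − 41.74 = 969.26 ≈ 969 mb.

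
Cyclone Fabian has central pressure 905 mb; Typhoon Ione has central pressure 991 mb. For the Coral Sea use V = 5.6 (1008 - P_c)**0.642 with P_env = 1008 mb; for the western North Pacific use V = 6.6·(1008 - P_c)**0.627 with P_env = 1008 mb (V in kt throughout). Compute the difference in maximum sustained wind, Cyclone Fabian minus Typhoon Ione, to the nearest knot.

Cyclone Fabian: ΔP = 103; V ≈ 5.6 × 103^0.642 ≈ 109.76 kt.
Typhoon Ione: ΔP = 17; V ≈ 6.6 × 17^0.627 ≈ 39.00 kt.
Difference ≈ 109.76 − 39.00 = 70.76 → 71 kt.

71 kt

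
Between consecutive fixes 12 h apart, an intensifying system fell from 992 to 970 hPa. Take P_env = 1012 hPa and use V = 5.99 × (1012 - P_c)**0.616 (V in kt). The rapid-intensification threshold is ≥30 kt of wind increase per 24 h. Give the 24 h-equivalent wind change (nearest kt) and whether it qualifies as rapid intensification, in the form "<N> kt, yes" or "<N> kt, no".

44 kt, yes

V₁: ΔP = 20, V ≈ 5.99 × 20^0.616 ≈ 37.92 kt.
V₂: ΔP = 42, V ≈ 5.99 × 42^0.616 ≈ 59.89 kt.
ΔV over 12 h = 21.97 kt → 24 h equivalent = 21.97 × 24/12 ≈ 43.94 kt.
44 kt ≥ 30 kt ⇒ rapid intensification.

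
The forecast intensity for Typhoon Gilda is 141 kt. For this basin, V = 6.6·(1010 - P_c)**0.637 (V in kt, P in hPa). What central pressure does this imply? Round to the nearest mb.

888 mb

ΔP = (V / 6.6)^(1/0.637) = (141/6.6)^1.570.
141/6.6 = 21.364; 21.364^1.570 ≈ 122.29 mb.
P_c = 1010 − 122.29 = 887.71 ≈ 888 mb.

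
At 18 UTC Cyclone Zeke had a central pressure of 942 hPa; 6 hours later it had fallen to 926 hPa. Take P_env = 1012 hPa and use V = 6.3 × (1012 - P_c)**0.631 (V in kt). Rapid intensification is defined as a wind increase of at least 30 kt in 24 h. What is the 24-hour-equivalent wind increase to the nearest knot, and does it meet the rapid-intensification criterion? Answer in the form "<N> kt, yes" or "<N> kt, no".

V₁: ΔP = 70, V ≈ 6.3 × 70^0.631 ≈ 91.96 kt.
V₂: ΔP = 86, V ≈ 6.3 × 86^0.631 ≈ 104.72 kt.
ΔV over 6 h = 12.76 kt → 24 h equivalent = 12.76 × 24/6 ≈ 51.04 kt.
51 kt ≥ 30 kt ⇒ rapid intensification.

51 kt, yes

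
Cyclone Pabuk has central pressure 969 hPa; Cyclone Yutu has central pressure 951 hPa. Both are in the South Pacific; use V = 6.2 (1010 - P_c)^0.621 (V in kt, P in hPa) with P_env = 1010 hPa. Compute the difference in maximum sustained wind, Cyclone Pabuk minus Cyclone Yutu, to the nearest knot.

-16 kt

Cyclone Pabuk: ΔP = 41; V ≈ 6.2 × 41^0.621 ≈ 62.22 kt.
Cyclone Yutu: ΔP = 59; V ≈ 6.2 × 59^0.621 ≈ 78.00 kt.
Difference ≈ 62.22 − 78.00 = -15.78 → -16 kt.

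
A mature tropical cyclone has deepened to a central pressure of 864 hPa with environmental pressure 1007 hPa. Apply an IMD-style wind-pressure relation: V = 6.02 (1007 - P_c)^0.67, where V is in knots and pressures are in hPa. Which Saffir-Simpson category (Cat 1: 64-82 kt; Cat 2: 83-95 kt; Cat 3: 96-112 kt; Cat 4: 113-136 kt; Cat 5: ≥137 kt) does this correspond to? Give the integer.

ΔP = 1007 − 864 = 143 hPa.
V ≈ 6.02 × 143^0.67 = 6.02 × 27.80 ≈ 167 kt.
167 kt falls in the Category 5 band.

5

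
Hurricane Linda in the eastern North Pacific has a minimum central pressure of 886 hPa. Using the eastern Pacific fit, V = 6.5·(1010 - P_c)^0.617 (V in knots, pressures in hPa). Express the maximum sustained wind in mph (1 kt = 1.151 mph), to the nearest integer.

146 mph

ΔP = 1010 − 886 = 124 hPa.
V ≈ 6.5 × 124^0.617 = 6.5 × 19.572 ≈ 127.220 kt.
127.220 × 1.151 ≈ 146.43 mph → 146 mph.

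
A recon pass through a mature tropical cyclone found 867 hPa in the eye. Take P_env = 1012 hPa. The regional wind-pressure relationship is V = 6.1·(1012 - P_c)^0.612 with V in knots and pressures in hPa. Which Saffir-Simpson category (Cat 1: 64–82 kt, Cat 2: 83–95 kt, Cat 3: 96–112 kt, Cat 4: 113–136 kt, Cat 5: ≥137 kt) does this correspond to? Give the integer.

ΔP = 1012 − 867 = 145 hPa.
V ≈ 6.1 × 145^0.612 = 6.1 × 21.03 ≈ 128 kt.
128 kt falls in the Category 4 band.

4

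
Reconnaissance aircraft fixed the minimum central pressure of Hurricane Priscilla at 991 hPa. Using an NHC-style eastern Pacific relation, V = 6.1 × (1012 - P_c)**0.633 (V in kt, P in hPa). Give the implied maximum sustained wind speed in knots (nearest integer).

ΔP = 1012 − 991 = 21 hPa.
21^0.633 ≈ 6.870.
V ≈ 6.1 × 6.870 ≈ 41.9 kt.

42 kt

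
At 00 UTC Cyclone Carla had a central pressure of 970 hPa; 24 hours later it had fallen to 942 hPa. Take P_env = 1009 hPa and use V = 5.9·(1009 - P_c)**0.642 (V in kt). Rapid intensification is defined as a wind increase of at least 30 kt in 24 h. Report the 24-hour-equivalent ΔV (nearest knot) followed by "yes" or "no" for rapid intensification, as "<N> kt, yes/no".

V₁: ΔP = 39, V ≈ 5.9 × 39^0.642 ≈ 61.99 kt.
V₂: ΔP = 67, V ≈ 5.9 × 67^0.642 ≈ 87.74 kt.
ΔV over 24 h = 25.75 kt → 24 h equivalent = 25.75 × 24/24 ≈ 25.75 kt.
26 kt < 30 kt ⇒ not rapid intensification.

26 kt, no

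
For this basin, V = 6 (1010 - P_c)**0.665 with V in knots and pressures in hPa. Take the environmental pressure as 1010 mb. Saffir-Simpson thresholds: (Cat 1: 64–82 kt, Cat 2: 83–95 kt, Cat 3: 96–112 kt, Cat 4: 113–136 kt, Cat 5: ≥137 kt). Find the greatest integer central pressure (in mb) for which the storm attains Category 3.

Category 3 begins at V = 96 kt.
Required ΔP = (96/6)^(1/0.665) = 16.000^1.504 ≈ 64.67 mb.
P_c ≤ 1010 − 64.67 = 945.33, so the highest integer P_c is 945 mb.

945 mb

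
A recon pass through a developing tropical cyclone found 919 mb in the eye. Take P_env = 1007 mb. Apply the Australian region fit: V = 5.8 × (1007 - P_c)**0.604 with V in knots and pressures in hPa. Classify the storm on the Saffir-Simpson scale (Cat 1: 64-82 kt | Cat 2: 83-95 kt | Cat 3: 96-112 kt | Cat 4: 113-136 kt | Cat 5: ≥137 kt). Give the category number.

2

ΔP = 1007 − 919 = 88 mb.
V ≈ 5.8 × 88^0.604 = 5.8 × 14.94 ≈ 87 kt.
87 kt falls in the Category 2 band.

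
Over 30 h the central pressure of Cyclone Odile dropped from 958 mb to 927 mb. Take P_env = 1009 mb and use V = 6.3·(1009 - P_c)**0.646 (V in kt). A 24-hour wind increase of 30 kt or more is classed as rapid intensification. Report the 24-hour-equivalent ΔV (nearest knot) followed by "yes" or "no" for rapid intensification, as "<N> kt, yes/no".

V₁: ΔP = 51, V ≈ 6.3 × 51^0.646 ≈ 79.88 kt.
V₂: ΔP = 82, V ≈ 6.3 × 82^0.646 ≈ 108.56 kt.
ΔV over 30 h = 28.68 kt → 24 h equivalent = 28.68 × 24/30 ≈ 22.94 kt.
23 kt < 30 kt ⇒ not rapid intensification.

23 kt, no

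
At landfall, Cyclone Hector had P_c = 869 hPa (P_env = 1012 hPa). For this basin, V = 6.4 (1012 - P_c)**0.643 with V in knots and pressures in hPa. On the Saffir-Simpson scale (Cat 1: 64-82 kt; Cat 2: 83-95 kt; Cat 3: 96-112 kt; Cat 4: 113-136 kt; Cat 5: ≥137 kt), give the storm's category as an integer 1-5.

5

ΔP = 1012 − 869 = 143 hPa.
V ≈ 6.4 × 143^0.643 = 6.4 × 24.32 ≈ 156 kt.
156 kt falls in the Category 5 band.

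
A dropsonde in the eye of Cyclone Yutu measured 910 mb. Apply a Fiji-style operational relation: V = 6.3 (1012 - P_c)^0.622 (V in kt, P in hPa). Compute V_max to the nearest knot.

112 kt

ΔP = 1012 − 910 = 102 mb.
102^0.622 ≈ 17.756.
V ≈ 6.3 × 17.756 ≈ 111.9 kt.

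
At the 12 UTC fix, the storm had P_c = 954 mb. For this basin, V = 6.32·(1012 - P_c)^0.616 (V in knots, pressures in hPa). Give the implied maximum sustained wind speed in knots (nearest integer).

77 kt

ΔP = 1012 − 954 = 58 mb.
58^0.616 ≈ 12.198.
V ≈ 6.32 × 12.198 ≈ 77.1 kt.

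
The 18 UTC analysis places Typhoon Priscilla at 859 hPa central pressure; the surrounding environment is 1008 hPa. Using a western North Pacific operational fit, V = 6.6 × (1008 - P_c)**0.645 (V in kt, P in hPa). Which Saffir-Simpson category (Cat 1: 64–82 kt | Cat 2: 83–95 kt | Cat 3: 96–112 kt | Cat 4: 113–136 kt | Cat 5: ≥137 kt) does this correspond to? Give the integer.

ΔP = 1008 − 859 = 149 hPa.
V ≈ 6.6 × 149^0.645 = 6.6 × 25.22 ≈ 166 kt.
166 kt falls in the Category 5 band.

5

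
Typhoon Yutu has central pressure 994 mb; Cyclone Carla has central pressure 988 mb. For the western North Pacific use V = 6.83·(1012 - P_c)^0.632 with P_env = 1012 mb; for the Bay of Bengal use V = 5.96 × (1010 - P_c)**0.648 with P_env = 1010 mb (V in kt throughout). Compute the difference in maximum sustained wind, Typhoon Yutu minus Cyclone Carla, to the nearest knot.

-2 kt

Typhoon Yutu: ΔP = 18; V ≈ 6.83 × 18^0.632 ≈ 42.44 kt.
Cyclone Carla: ΔP = 22; V ≈ 5.96 × 22^0.648 ≈ 44.17 kt.
Difference ≈ 42.44 − 44.17 = -1.73 → -2 kt.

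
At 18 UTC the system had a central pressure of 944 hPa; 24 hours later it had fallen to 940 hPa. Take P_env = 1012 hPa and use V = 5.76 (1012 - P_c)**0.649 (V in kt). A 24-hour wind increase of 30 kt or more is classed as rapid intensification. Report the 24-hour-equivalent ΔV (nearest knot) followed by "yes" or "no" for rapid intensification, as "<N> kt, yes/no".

V₁: ΔP = 68, V ≈ 5.76 × 68^0.649 ≈ 89.07 kt.
V₂: ΔP = 72, V ≈ 5.76 × 72^0.649 ≈ 92.43 kt.
ΔV over 24 h = 3.36 kt → 24 h equivalent = 3.36 × 24/24 ≈ 3.36 kt.
3 kt < 30 kt ⇒ not rapid intensification.

3 kt, no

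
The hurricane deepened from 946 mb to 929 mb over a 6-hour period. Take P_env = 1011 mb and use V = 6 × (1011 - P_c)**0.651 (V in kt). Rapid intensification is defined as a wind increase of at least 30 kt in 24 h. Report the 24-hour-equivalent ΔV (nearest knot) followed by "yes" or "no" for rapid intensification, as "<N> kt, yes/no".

V₁: ΔP = 65, V ≈ 6 × 65^0.651 ≈ 90.86 kt.
V₂: ΔP = 82, V ≈ 6 × 82^0.651 ≈ 105.69 kt.
ΔV over 6 h = 14.83 kt → 24 h equivalent = 14.83 × 24/6 ≈ 59.32 kt.
59 kt ≥ 30 kt ⇒ rapid intensification.

59 kt, yes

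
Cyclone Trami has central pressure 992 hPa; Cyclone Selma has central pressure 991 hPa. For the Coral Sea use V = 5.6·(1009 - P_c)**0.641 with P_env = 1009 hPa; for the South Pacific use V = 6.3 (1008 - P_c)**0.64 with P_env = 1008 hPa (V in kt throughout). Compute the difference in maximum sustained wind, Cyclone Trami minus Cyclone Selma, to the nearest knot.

Cyclone Trami: ΔP = 17; V ≈ 5.6 × 17^0.641 ≈ 34.43 kt.
Cyclone Selma: ΔP = 17; V ≈ 6.3 × 17^0.64 ≈ 38.62 kt.
Difference ≈ 34.43 − 38.62 = -4.19 → -4 kt.

-4 kt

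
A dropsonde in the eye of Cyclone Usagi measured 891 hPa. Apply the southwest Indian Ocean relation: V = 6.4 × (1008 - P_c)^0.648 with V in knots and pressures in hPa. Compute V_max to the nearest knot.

ΔP = 1008 − 891 = 117 hPa.
117^0.648 ≈ 21.887.
V ≈ 6.4 × 21.887 ≈ 140.1 kt.

140 kt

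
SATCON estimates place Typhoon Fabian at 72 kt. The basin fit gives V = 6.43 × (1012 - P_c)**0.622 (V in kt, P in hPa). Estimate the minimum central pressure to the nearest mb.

ΔP = (V / 6.43)^(1/0.622) = (72/6.43)^1.608.
72/6.43 = 11.198; 11.198^1.608 ≈ 48.61 mb.
P_c = 1012 − 48.61 = 963.39 ≈ 963 mb.

963 mb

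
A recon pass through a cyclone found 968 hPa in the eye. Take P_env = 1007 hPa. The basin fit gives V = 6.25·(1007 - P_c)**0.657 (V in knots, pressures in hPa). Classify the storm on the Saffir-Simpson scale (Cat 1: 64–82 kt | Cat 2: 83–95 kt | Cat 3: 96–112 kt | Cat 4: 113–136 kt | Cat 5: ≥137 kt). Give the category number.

ΔP = 1007 − 968 = 39 hPa.
V ≈ 6.25 × 39^0.657 = 6.25 × 11.10 ≈ 69 kt.
69 kt falls in the Category 1 band.

1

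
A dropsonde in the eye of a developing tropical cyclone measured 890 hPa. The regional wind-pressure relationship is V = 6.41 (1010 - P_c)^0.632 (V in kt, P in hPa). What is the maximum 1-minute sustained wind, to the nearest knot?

ΔP = 1010 − 890 = 120 hPa.
120^0.632 ≈ 20.608.
V ≈ 6.41 × 20.608 ≈ 132.1 kt.

132 kt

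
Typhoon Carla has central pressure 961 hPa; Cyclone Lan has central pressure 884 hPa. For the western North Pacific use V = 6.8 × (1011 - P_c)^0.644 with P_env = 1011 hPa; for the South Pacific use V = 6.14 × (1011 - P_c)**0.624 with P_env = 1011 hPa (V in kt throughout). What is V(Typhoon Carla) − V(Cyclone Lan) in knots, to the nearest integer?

-42 kt

Typhoon Carla: ΔP = 50; V ≈ 6.8 × 50^0.644 ≈ 84.46 kt.
Cyclone Lan: ΔP = 127; V ≈ 6.14 × 127^0.624 ≈ 126.17 kt.
Difference ≈ 84.46 − 126.17 = -41.71 → -42 kt.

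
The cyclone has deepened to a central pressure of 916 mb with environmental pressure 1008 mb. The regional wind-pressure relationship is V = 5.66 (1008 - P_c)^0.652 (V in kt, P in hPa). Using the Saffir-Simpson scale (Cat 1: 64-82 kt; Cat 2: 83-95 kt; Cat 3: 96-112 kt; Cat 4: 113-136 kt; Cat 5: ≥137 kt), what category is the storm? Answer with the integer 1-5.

ΔP = 1008 − 916 = 92 mb.
V ≈ 5.66 × 92^0.652 = 5.66 × 19.07 ≈ 108 kt.
108 kt falls in the Category 3 band.

3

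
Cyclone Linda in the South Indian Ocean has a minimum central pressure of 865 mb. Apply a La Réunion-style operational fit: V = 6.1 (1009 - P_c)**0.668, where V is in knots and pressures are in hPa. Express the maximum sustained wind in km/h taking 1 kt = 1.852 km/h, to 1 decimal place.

ΔP = 1009 − 865 = 144 mb.
V ≈ 6.1 × 144^0.668 = 6.1 × 27.656 ≈ 168.700 kt.
168.700 × 1.852 ≈ 312.43 km/h → 312.4 km/h.

312.4 km/h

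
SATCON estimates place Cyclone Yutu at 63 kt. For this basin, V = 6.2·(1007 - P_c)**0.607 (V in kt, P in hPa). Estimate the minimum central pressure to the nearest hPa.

961 hPa

ΔP = (V / 6.2)^(1/0.607) = (63/6.2)^1.647.
63/6.2 = 10.161; 10.161^1.647 ≈ 45.59 hPa.
P_c = 1007 − 45.59 = 961.41 ≈ 961 hPa.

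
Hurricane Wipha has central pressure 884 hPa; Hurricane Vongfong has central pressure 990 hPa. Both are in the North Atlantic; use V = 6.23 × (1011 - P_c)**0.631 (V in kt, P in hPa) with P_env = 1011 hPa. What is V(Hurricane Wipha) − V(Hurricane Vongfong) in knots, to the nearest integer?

Hurricane Wipha: ΔP = 127; V ≈ 6.23 × 127^0.631 ≈ 132.43 kt.
Hurricane Vongfong: ΔP = 21; V ≈ 6.23 × 21^0.631 ≈ 42.54 kt.
Difference ≈ 132.43 − 42.54 = 89.89 → 90 kt.

90 kt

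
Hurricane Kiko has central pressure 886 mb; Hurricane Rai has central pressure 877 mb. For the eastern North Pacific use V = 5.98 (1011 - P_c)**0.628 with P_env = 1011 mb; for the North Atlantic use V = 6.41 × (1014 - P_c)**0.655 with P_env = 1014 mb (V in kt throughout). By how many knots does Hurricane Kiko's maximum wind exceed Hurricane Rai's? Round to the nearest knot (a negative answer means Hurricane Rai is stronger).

-37 kt

Hurricane Kiko: ΔP = 125; V ≈ 5.98 × 125^0.628 ≈ 124.04 kt.
Hurricane Rai: ΔP = 137; V ≈ 6.41 × 137^0.655 ≈ 160.85 kt.
Difference ≈ 124.04 − 160.85 = -36.81 → -37 kt.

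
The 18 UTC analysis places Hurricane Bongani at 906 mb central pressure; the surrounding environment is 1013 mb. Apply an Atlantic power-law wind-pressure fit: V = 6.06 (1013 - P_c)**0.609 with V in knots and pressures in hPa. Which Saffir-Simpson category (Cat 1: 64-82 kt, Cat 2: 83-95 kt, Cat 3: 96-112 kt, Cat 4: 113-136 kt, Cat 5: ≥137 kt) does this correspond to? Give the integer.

ΔP = 1013 − 906 = 107 mb.
V ≈ 6.06 × 107^0.609 = 6.06 × 17.21 ≈ 104 kt.
104 kt falls in the Category 3 band.

3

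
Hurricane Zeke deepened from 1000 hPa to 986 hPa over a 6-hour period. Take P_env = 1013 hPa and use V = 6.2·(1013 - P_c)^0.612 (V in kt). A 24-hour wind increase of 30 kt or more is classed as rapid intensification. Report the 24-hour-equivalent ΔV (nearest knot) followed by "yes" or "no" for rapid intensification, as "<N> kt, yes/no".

67 kt, yes

V₁: ΔP = 13, V ≈ 6.2 × 13^0.612 ≈ 29.79 kt.
V₂: ΔP = 27, V ≈ 6.2 × 27^0.612 ≈ 46.60 kt.
ΔV over 6 h = 16.81 kt → 24 h equivalent = 16.81 × 24/6 ≈ 67.24 kt.
67 kt ≥ 30 kt ⇒ rapid intensification.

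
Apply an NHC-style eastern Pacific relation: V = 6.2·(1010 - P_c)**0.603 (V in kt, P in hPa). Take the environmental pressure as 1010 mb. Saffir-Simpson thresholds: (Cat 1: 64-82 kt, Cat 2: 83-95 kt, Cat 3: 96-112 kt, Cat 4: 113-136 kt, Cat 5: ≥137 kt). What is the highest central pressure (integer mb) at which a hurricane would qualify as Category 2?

Category 2 begins at V = 83 kt.
Required ΔP = (83/6.2)^(1/0.603) = 13.387^1.658 ≈ 73.87 mb.
P_c ≤ 1010 − 73.87 = 936.13, so the highest integer P_c is 936 mb.

936 mb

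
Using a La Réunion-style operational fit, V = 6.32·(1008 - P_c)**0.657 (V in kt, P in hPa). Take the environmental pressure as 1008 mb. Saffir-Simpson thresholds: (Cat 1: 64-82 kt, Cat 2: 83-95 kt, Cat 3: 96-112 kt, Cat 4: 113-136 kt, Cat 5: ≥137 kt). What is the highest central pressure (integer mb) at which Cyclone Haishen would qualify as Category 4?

927 mb

Category 4 begins at V = 113 kt.
Required ΔP = (113/6.32)^(1/0.657) = 17.880^1.522 ≈ 80.57 mb.
P_c ≤ 1008 − 80.57 = 927.43, so the highest integer P_c is 927 mb.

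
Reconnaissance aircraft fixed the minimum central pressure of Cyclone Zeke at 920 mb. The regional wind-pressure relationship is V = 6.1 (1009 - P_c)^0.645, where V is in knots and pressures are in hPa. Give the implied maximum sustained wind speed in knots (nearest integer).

110 kt

ΔP = 1009 − 920 = 89 mb.
89^0.645 ≈ 18.087.
V ≈ 6.1 × 18.087 ≈ 110.3 kt.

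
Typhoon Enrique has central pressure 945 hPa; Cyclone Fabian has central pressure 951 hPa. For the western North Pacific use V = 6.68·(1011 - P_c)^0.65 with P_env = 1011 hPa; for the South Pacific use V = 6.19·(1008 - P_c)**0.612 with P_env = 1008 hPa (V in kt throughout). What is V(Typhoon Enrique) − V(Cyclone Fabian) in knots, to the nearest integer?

28 kt

Typhoon Enrique: ΔP = 66; V ≈ 6.68 × 66^0.65 ≈ 101.74 kt.
Cyclone Fabian: ΔP = 57; V ≈ 6.19 × 57^0.612 ≈ 73.50 kt.
Difference ≈ 101.74 − 73.50 = 28.24 → 28 kt.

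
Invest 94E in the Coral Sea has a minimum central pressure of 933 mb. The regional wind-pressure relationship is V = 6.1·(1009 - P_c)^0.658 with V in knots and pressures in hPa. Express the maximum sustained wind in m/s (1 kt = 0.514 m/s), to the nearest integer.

54 m/s

ΔP = 1009 − 933 = 76 mb.
V ≈ 6.1 × 76^0.658 = 6.1 × 17.281 ≈ 105.416 kt.
105.416 × 0.514 ≈ 54.18 m/s → 54 m/s.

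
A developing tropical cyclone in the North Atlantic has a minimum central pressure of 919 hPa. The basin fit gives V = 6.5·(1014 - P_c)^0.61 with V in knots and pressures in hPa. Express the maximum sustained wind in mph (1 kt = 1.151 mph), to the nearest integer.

ΔP = 1014 − 919 = 95 hPa.
V ≈ 6.5 × 95^0.61 = 6.5 × 16.085 ≈ 104.550 kt.
104.550 × 1.151 ≈ 120.34 mph → 120 mph.

120 mph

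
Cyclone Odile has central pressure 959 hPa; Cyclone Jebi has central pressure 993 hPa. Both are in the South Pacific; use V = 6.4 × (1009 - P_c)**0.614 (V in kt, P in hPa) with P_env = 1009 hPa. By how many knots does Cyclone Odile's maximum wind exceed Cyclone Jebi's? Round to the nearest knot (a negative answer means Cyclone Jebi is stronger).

36 kt

Cyclone Odile: ΔP = 50; V ≈ 6.4 × 50^0.614 ≈ 70.69 kt.
Cyclone Jebi: ΔP = 16; V ≈ 6.4 × 16^0.614 ≈ 35.12 kt.
Difference ≈ 70.69 − 35.12 = 35.57 → 36 kt.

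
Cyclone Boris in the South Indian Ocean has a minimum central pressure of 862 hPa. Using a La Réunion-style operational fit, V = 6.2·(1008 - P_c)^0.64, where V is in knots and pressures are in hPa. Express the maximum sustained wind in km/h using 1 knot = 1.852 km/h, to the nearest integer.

279 km/h

ΔP = 1008 − 862 = 146 hPa.
V ≈ 6.2 × 146^0.64 = 6.2 × 24.276 ≈ 150.514 kt.
150.514 × 1.852 ≈ 278.75 km/h → 279 km/h.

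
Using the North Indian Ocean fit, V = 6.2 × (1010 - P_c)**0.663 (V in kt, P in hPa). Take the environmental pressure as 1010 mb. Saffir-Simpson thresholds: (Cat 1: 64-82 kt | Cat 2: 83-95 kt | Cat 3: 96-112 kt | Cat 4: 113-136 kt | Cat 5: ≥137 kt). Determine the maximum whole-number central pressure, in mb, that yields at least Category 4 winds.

930 mb

Category 4 begins at V = 113 kt.
Required ΔP = (113/6.2)^(1/0.663) = 18.226^1.508 ≈ 79.71 mb.
P_c ≤ 1010 − 79.71 = 930.29, so the highest integer P_c is 930 mb.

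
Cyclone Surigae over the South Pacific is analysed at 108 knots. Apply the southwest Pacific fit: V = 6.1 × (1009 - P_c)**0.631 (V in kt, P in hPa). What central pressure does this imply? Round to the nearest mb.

914 mb

ΔP = (V / 6.1)^(1/0.631) = (108/6.1)^1.585.
108/6.1 = 17.705; 17.705^1.585 ≈ 95.05 mb.
P_c = 1009 − 95.05 = 913.95 ≈ 914 mb.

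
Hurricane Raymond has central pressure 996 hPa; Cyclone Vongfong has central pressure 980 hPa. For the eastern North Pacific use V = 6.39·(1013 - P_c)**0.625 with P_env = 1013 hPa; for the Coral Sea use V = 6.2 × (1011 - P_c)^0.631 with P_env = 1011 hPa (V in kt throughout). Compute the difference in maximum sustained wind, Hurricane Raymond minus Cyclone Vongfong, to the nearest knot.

-17 kt

Hurricane Raymond: ΔP = 17; V ≈ 6.39 × 17^0.625 ≈ 37.54 kt.
Cyclone Vongfong: ΔP = 31; V ≈ 6.2 × 31^0.631 ≈ 54.13 kt.
Difference ≈ 37.54 − 54.13 = -16.59 → -17 kt.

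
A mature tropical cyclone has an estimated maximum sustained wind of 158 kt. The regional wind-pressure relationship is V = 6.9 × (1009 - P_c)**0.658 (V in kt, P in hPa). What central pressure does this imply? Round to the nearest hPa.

892 hPa

ΔP = (V / 6.9)^(1/0.658) = (158/6.9)^1.520.
158/6.9 = 22.899; 22.899^1.520 ≈ 116.57 hPa.
P_c = 1009 − 116.57 = 892.43 ≈ 892 hPa.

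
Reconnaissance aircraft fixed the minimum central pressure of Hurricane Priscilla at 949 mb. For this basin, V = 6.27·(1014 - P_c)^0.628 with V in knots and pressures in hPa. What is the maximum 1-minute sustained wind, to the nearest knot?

ΔP = 1014 − 949 = 65 mb.
65^0.628 ≈ 13.757.
V ≈ 6.27 × 13.757 ≈ 86.3 kt.

86 kt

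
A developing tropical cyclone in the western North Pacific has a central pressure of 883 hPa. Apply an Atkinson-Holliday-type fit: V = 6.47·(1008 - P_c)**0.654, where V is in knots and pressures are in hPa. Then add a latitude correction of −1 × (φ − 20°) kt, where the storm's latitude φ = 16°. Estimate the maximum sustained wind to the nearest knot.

ΔP = 1008 − 883 = 125 hPa.
125^0.654 ≈ 23.517.
V ≈ 6.47 × 23.517 ≈ 152.2 kt.
Latitude correction: −1 × (16 − 20) = 4 kt.
Corrected V ≈ 156.2 kt → 156 kt.

156 kt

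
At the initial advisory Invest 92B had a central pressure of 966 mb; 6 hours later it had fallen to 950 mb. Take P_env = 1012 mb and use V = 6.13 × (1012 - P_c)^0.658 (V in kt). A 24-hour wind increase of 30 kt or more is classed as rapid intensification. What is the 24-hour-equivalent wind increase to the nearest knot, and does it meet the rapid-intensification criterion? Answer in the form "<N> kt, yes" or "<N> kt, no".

66 kt, yes

V₁: ΔP = 46, V ≈ 6.13 × 46^0.658 ≈ 76.13 kt.
V₂: ΔP = 62, V ≈ 6.13 × 62^0.658 ≈ 92.65 kt.
ΔV over 6 h = 16.52 kt → 24 h equivalent = 16.52 × 24/6 ≈ 66.08 kt.
66 kt ≥ 30 kt ⇒ rapid intensification.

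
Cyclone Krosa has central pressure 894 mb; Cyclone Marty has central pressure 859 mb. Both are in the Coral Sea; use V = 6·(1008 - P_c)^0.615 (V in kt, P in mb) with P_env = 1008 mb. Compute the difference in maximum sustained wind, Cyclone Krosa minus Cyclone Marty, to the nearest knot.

-20 kt

Cyclone Krosa: ΔP = 114; V ≈ 6 × 114^0.615 ≈ 110.45 kt.
Cyclone Marty: ΔP = 149; V ≈ 6 × 149^0.615 ≈ 130.21 kt.
Difference ≈ 110.45 − 130.21 = -19.76 → -20 kt.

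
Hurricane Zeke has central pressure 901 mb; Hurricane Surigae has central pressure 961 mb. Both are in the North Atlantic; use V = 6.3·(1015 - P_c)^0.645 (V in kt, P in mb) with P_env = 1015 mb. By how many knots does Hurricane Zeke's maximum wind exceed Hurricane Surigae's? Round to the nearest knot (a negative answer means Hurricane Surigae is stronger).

Hurricane Zeke: ΔP = 114; V ≈ 6.3 × 114^0.645 ≈ 133.67 kt.
Hurricane Surigae: ΔP = 54; V ≈ 6.3 × 54^0.645 ≈ 82.55 kt.
Difference ≈ 133.67 − 82.55 = 51.12 → 51 kt.

51 kt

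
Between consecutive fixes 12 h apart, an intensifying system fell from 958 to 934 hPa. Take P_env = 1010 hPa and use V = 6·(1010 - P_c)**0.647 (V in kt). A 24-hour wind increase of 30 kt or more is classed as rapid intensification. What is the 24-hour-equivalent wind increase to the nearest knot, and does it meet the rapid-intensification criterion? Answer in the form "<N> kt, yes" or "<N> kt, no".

V₁: ΔP = 52, V ≈ 6 × 52^0.647 ≈ 77.34 kt.
V₂: ΔP = 76, V ≈ 6 × 76^0.647 ≈ 98.86 kt.
ΔV over 12 h = 21.52 kt → 24 h equivalent = 21.52 × 24/12 ≈ 43.04 kt.
43 kt ≥ 30 kt ⇒ rapid intensification.

43 kt, yes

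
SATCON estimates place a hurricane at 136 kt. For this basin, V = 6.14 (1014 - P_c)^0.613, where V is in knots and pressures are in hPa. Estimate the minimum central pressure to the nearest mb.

857 mb

ΔP = (V / 6.14)^(1/0.613) = (136/6.14)^1.631.
136/6.14 = 22.150; 22.150^1.631 ≈ 156.58 mb.
P_c = 1014 − 156.58 = 857.42 ≈ 857 mb.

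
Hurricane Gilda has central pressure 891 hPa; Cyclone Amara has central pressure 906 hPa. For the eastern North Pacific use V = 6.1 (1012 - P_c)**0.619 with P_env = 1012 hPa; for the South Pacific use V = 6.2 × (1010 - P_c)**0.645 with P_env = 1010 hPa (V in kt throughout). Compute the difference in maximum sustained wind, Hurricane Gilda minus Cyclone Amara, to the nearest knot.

Hurricane Gilda: ΔP = 121; V ≈ 6.1 × 121^0.619 ≈ 118.73 kt.
Cyclone Amara: ΔP = 104; V ≈ 6.2 × 104^0.645 ≈ 123.99 kt.
Difference ≈ 118.73 − 123.99 = -5.26 → -5 kt.

-5 kt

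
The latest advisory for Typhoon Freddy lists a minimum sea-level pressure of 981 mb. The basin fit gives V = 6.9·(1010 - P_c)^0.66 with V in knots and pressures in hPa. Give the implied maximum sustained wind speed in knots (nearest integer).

ΔP = 1010 − 981 = 29 mb.
29^0.66 ≈ 9.230.
V ≈ 6.9 × 9.230 ≈ 63.7 kt.

64 kt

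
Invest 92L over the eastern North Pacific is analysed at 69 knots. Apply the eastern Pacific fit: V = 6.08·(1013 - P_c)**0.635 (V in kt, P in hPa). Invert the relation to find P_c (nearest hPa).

ΔP = (V / 6.08)^(1/0.635) = (69/6.08)^1.575.
69/6.08 = 11.349; 11.349^1.575 ≈ 45.85 hPa.
P_c = 1013 − 45.85 = 967.15 ≈ 967 hPa.

967 hPa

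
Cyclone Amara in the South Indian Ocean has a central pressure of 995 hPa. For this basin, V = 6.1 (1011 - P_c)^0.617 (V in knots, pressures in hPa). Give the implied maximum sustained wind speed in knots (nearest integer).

34 kt

ΔP = 1011 − 995 = 16 hPa.
16^0.617 ≈ 5.533.
V ≈ 6.1 × 5.533 ≈ 33.7 kt.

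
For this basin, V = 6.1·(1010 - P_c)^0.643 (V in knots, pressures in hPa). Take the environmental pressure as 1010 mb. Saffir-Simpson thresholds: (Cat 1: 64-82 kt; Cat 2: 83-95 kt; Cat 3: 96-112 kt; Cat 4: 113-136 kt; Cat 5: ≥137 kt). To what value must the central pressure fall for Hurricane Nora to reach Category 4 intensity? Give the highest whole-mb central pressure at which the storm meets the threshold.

916 mb

Category 4 begins at V = 113 kt.
Required ΔP = (113/6.1)^(1/0.643) = 18.525^1.555 ≈ 93.67 mb.
P_c ≤ 1010 − 93.67 = 916.33, so the highest integer P_c is 916 mb.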